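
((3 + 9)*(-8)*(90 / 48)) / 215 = -36 / 43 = -0.84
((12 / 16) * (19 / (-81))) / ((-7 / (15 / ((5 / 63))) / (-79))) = -1501 / 4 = -375.25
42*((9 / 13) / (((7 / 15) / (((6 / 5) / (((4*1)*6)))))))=81 / 26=3.12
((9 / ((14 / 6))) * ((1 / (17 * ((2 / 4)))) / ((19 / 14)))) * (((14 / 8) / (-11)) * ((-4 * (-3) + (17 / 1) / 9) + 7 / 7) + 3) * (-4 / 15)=-200 / 3553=-0.06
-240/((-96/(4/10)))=1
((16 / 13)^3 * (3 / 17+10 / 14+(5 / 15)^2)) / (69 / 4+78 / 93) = 544980992 / 5277749841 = 0.10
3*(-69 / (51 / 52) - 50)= -6138 / 17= -361.06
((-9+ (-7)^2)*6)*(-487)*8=-935040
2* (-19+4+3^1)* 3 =-72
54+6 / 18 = 163 / 3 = 54.33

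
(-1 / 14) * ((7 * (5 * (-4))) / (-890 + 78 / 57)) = -95 / 8442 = -0.01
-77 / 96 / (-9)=77 / 864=0.09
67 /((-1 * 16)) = -67 /16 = -4.19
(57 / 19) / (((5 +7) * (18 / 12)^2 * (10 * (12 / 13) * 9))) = 13 / 9720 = 0.00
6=6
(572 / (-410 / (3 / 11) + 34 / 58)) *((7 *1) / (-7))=49764 / 130739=0.38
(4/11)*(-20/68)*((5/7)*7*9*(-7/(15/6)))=2520/187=13.48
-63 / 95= -0.66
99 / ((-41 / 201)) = -19899 / 41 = -485.34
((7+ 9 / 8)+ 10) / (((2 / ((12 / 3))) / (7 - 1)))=435 / 2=217.50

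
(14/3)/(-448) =-1/96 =-0.01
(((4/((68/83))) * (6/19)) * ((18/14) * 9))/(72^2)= 249/72352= 0.00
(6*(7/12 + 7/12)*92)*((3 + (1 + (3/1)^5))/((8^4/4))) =39767/256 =155.34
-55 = -55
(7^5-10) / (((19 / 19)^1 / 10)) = 167970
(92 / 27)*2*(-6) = -368 / 9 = -40.89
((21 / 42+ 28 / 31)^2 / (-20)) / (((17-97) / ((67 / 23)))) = 507123 / 141459200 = 0.00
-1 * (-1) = 1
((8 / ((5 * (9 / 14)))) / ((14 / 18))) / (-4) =-4 / 5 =-0.80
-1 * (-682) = 682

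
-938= -938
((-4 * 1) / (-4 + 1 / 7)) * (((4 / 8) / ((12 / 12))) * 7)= 98 / 27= 3.63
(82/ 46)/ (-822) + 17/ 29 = 320213/ 548274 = 0.58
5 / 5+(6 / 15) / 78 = 196 / 195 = 1.01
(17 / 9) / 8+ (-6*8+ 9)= -2791 / 72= -38.76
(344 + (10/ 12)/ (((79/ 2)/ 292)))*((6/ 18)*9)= 82988/ 79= 1050.48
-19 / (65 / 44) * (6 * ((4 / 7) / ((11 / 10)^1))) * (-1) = 3648 / 91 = 40.09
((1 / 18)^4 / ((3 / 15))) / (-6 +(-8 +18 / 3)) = -5 / 839808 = -0.00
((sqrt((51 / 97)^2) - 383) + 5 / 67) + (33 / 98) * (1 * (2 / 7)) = -852214278 / 2229157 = -382.30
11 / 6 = 1.83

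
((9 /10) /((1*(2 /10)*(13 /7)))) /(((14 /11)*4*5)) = 99 /1040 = 0.10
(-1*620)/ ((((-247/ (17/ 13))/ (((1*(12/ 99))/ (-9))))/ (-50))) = 2108000/ 953667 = 2.21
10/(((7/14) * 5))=4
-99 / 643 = -0.15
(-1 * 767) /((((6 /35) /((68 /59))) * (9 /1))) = -15470 /27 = -572.96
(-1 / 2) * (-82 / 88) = 41 / 88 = 0.47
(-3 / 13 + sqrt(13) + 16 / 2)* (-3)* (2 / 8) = -303 / 52 - 3* sqrt(13) / 4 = -8.53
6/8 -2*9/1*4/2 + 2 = -33.25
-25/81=-0.31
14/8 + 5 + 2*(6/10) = 7.95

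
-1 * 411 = -411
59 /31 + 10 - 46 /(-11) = 5485 /341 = 16.09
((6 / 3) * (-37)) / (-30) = 37 / 15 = 2.47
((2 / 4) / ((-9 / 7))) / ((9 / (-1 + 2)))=-7 / 162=-0.04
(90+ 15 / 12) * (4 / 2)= 365 / 2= 182.50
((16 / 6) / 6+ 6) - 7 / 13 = 691 / 117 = 5.91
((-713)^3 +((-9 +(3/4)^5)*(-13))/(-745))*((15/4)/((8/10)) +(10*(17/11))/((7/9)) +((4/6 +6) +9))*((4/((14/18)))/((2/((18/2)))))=-1109964281581741914567/3289538560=-337422486873.58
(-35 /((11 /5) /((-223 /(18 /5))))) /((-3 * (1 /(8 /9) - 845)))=780500 /2005047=0.39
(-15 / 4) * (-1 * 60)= 225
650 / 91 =7.14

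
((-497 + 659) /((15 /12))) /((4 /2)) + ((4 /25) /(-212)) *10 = 3434 /53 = 64.79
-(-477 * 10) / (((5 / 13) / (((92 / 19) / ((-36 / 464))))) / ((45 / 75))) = -44118048 / 95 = -464400.51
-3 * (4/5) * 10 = -24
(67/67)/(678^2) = 1/459684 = 0.00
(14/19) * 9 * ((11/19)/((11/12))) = 1512/361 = 4.19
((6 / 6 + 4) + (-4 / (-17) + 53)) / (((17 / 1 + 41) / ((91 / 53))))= 45045 / 26129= 1.72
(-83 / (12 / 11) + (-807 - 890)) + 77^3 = 5457119 / 12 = 454759.92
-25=-25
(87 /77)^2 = 7569 /5929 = 1.28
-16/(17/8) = -128/17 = -7.53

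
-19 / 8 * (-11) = 26.12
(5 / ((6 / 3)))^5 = 3125 / 32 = 97.66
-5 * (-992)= 4960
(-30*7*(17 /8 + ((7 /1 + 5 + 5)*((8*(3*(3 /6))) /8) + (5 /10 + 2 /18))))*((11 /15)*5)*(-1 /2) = 782705 /72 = 10870.90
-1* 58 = -58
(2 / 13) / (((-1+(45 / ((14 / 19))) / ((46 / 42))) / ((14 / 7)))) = 184 / 32747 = 0.01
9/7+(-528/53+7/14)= -6067/742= -8.18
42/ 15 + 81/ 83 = 1567/ 415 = 3.78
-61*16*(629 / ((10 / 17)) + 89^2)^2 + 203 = -1972142050721 / 25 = -78885682028.84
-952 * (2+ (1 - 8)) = 4760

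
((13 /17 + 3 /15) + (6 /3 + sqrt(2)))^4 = 78577632 * sqrt(2) /614125 + 9747357316 /52200625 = 367.68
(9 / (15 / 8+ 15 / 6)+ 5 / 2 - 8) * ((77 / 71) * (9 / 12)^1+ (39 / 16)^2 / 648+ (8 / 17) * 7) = -22072040671 / 1557319680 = -14.17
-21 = -21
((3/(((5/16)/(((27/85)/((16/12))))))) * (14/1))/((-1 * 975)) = -4536/138125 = -0.03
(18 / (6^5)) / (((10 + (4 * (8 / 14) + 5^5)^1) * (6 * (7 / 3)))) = 1 / 18974304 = 0.00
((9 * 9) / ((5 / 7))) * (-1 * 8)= -4536 / 5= -907.20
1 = 1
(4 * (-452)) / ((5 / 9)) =-3254.40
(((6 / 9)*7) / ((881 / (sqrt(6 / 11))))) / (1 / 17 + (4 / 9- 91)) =-51*sqrt(66) / 9584399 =-0.00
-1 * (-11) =11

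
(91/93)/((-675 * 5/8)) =-728/313875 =-0.00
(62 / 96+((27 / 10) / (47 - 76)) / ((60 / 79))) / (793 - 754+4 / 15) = 18209 / 1366480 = 0.01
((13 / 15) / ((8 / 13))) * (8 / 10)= 169 / 150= 1.13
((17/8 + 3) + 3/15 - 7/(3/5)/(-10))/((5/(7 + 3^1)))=12.98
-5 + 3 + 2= 0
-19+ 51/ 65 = -1184/ 65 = -18.22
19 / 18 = 1.06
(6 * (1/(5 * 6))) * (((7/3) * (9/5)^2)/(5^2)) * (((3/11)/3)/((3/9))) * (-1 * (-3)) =1701/34375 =0.05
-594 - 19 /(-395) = -234611 /395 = -593.95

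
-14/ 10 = -7/ 5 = -1.40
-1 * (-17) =17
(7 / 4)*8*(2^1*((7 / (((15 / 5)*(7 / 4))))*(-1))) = -112 / 3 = -37.33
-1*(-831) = 831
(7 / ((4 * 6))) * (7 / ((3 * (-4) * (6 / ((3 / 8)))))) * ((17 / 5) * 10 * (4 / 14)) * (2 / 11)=-119 / 6336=-0.02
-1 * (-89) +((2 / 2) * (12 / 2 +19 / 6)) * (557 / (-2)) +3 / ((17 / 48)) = -500911 / 204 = -2455.45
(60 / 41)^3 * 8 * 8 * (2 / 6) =4608000 / 68921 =66.86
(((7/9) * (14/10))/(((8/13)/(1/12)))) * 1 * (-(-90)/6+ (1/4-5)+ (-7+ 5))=7007/5760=1.22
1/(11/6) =6/11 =0.55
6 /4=3 /2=1.50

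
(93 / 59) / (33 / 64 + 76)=5952 / 288923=0.02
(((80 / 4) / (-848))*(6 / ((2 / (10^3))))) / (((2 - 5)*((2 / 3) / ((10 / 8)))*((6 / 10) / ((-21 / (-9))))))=109375 / 636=171.97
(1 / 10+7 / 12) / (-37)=-41 / 2220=-0.02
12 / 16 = 3 / 4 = 0.75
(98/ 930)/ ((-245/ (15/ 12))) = -1/ 1860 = -0.00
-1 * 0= 0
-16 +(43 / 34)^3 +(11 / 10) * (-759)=-166821333 / 196520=-848.88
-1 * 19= -19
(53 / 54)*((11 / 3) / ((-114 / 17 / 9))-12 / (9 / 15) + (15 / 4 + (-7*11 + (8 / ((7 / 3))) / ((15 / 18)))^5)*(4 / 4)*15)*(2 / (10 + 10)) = -1305458316270067588709 / 431099550000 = -3028206167.86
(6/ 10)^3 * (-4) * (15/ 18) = -18/ 25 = -0.72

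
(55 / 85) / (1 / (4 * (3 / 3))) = 44 / 17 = 2.59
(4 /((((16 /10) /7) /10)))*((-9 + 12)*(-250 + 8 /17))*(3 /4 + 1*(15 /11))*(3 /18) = -34519275 /748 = -46148.76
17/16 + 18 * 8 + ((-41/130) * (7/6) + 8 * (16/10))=491383/3120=157.49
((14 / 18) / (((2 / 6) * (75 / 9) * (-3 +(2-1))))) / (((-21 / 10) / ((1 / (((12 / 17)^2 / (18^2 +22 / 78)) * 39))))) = 3654983 / 3285360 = 1.11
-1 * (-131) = 131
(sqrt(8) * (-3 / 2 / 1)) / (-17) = 3 * sqrt(2) / 17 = 0.25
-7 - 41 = -48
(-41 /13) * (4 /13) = -164 /169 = -0.97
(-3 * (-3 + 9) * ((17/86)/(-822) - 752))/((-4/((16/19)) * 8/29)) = -4624954887/447716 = -10330.11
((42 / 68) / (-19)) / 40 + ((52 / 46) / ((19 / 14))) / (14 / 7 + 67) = 461713 / 41008080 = 0.01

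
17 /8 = 2.12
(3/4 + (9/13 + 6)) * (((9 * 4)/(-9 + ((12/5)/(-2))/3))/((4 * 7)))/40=-3483/136864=-0.03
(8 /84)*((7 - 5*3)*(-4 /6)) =32 /63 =0.51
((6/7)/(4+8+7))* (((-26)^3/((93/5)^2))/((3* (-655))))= 175760/150691527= 0.00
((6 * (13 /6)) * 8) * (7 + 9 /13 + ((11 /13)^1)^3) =145848 /169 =863.01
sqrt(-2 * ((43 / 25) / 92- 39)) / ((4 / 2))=sqrt(4124222) / 460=4.41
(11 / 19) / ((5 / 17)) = 187 / 95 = 1.97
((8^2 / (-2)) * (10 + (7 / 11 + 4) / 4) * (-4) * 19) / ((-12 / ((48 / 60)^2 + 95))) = -59481704 / 275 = -216297.11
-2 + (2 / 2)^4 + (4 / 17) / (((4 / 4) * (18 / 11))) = -131 / 153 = -0.86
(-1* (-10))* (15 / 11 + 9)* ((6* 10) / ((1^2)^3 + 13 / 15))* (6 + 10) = 53298.70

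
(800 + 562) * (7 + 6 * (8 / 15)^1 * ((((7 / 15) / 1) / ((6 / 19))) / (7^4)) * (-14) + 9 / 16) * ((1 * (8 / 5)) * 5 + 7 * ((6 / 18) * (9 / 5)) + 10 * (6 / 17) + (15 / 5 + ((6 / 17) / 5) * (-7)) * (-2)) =274866507317 / 2499000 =109990.60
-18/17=-1.06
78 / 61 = 1.28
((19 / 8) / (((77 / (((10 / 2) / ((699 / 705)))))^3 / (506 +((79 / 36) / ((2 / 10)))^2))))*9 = 25021698269328125 / 6652615413451392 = 3.76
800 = 800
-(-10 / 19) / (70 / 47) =47 / 133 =0.35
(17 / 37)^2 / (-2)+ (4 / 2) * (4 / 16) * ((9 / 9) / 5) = -38 / 6845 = -0.01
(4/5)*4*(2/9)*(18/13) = 64/65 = 0.98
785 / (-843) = -785 / 843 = -0.93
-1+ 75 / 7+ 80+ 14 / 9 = 5750 / 63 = 91.27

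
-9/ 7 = -1.29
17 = 17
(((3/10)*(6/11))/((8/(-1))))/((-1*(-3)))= -3/440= -0.01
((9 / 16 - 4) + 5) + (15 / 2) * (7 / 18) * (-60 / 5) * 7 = -3895 / 16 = -243.44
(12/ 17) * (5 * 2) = 120/ 17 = 7.06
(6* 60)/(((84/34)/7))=1020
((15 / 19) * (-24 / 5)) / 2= -1.89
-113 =-113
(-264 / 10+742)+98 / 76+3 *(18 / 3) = 139629 / 190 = 734.89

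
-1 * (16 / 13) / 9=-16 / 117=-0.14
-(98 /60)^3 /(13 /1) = -117649 /351000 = -0.34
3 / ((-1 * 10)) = -3 / 10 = -0.30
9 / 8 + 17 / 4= 43 / 8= 5.38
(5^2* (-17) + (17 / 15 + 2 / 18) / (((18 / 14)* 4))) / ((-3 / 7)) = 1204189 / 1215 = 991.10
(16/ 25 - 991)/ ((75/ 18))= -148554/ 625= -237.69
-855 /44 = -19.43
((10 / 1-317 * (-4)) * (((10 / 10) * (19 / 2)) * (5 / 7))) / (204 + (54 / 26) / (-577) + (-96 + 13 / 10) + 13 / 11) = 78.50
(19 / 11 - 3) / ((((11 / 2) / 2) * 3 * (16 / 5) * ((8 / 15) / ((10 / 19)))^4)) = -369140625 / 8073646592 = -0.05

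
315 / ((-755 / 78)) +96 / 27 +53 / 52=-1976461 / 70668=-27.97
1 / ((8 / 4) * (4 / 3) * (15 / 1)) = 1 / 40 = 0.02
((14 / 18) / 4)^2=49 / 1296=0.04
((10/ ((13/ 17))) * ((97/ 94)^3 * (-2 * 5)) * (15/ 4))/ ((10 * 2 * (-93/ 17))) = 6594062425/ 1338901408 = 4.92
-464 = -464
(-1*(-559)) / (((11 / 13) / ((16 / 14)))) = 58136 / 77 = 755.01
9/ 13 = 0.69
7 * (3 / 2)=21 / 2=10.50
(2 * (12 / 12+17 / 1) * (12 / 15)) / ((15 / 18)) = 864 / 25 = 34.56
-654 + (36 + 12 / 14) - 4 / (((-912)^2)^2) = -617.14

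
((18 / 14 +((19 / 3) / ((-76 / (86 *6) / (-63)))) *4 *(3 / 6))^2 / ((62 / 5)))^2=51772646091871265625 / 9229444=5609508665080.07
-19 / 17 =-1.12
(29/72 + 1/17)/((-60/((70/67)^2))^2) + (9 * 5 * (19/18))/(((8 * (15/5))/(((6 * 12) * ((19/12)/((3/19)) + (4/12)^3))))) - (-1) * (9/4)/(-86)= 13690029076182457/9545344204248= 1434.21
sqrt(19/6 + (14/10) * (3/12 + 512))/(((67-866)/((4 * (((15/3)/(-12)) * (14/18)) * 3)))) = 7 * sqrt(648285)/43146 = 0.13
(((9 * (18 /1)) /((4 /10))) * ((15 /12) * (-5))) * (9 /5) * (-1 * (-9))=-164025 /4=-41006.25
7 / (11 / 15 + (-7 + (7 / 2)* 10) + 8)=105 / 551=0.19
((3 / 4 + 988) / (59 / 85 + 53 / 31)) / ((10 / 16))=2084285 / 3167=658.13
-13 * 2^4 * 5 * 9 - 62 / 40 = -187231 / 20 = -9361.55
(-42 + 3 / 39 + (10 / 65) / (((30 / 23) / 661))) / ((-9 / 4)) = -28112 / 1755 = -16.02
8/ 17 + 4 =76/ 17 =4.47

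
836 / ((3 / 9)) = 2508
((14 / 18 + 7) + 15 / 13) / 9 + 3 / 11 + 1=26237 / 11583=2.27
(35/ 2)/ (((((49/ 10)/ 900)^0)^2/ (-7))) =-245/ 2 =-122.50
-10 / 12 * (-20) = 16.67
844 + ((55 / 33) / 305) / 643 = 99312637 / 117669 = 844.00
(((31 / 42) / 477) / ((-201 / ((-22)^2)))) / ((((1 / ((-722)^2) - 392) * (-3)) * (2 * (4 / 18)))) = -977668142 / 137142776139453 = -0.00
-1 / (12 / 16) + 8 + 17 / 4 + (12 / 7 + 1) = 1145 / 84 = 13.63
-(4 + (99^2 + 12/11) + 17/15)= -9807.22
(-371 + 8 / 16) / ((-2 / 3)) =2223 / 4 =555.75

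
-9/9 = -1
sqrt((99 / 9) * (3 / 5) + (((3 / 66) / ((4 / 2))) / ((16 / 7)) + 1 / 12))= sqrt(11662365) / 1320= 2.59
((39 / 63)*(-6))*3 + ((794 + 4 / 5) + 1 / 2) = 54891 / 70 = 784.16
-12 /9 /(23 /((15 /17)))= -20 /391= -0.05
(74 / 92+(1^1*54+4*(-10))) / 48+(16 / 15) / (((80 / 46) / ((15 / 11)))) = 46341 / 40480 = 1.14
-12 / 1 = -12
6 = 6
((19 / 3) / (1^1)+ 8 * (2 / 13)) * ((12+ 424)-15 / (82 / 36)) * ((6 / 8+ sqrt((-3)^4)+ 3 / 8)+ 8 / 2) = 45879.93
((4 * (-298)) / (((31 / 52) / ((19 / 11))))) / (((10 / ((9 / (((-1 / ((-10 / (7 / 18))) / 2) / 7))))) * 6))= -63595584 / 341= -186497.31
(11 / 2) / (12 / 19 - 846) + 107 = 3437059 / 32124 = 106.99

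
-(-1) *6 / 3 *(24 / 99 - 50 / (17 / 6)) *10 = -195280 / 561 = -348.09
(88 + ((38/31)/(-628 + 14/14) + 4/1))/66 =47057/33759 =1.39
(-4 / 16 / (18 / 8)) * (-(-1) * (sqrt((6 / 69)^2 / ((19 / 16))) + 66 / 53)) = -22 / 159 - 8 * sqrt(19) / 3933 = -0.15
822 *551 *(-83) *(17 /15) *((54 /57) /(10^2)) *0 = 0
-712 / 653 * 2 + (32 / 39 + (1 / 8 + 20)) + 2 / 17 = 18.88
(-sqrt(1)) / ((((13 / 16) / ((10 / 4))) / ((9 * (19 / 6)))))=-87.69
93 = 93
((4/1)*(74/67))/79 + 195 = 1032431/5293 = 195.06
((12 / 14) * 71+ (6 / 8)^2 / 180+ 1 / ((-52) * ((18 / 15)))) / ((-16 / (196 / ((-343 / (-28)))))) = -5315353 / 87360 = -60.84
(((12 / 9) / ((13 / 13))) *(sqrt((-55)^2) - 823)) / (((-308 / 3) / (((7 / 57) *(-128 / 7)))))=-32768 / 1463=-22.40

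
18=18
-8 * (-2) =16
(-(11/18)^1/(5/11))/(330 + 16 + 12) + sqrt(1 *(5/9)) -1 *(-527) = sqrt(5)/3 + 16979819/32220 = 527.74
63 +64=127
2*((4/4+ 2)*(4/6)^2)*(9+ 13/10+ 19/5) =37.60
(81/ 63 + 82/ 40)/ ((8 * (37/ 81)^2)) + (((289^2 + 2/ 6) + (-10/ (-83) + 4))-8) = 31886617687643/ 381786720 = 83519.45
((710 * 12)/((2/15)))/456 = 5325/38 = 140.13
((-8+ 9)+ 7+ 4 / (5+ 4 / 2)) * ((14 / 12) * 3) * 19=570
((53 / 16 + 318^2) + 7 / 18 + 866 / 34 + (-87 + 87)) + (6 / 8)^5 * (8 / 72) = 15847873891 / 156672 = 101153.20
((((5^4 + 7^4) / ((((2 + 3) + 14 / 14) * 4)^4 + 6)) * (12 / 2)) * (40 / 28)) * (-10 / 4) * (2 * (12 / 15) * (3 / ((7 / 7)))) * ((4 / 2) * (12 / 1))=-8714880 / 387079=-22.51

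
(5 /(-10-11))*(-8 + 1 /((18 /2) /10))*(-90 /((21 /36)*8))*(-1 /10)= 155 /49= 3.16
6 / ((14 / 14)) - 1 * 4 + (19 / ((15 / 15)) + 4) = 25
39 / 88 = 0.44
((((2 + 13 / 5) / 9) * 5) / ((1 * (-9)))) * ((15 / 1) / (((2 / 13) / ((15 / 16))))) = -7475 / 288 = -25.95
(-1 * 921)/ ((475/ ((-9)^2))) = -157.05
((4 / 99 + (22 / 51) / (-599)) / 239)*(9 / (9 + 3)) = 20003 / 160626642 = 0.00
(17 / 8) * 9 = 153 / 8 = 19.12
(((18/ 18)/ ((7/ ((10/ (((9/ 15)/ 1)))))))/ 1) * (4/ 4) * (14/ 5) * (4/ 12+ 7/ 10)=62/ 9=6.89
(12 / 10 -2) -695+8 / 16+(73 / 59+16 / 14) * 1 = -2861759 / 4130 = -692.92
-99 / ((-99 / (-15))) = -15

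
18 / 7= 2.57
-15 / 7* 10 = -150 / 7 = -21.43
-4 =-4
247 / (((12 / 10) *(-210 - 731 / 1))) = -1235 / 5646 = -0.22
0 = 0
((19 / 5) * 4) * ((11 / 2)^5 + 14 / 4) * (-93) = -284775021 / 40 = -7119375.52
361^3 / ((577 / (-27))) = -2201453.70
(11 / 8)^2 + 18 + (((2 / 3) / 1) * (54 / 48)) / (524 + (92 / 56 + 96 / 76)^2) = 15987327339 / 803705024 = 19.89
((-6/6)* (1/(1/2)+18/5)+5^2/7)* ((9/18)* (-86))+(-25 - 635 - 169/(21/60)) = -36947/35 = -1055.63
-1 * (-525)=525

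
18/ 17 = 1.06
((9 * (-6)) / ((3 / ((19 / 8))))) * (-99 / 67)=16929 / 268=63.17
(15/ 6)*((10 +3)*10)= 325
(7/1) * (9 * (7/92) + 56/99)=79723/9108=8.75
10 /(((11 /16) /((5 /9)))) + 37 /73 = 62063 /7227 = 8.59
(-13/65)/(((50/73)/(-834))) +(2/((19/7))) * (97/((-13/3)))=227.03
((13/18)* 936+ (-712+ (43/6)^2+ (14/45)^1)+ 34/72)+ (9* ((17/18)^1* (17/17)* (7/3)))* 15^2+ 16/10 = 201611/45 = 4480.24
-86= -86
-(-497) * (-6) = -2982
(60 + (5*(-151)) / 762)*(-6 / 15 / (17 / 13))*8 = -55016 / 381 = -144.40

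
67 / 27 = 2.48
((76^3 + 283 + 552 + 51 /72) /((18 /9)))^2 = 111418179141361 /2304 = 48358584696.77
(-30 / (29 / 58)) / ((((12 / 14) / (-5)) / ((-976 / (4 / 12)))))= -1024800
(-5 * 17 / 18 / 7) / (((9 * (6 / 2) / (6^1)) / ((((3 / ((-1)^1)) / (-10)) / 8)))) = -17 / 3024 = -0.01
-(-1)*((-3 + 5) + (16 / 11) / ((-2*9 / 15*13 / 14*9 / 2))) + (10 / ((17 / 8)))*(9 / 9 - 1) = 6602 / 3861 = 1.71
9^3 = 729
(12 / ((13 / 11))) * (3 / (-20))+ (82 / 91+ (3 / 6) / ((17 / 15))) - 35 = -544247 / 15470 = -35.18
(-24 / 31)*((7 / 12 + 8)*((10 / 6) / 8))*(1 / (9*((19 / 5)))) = -2575 / 63612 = -0.04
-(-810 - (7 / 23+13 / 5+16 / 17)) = 1591068 / 1955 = 813.85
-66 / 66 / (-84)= 1 / 84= 0.01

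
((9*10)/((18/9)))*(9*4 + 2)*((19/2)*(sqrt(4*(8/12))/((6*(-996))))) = -1805*sqrt(6)/996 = -4.44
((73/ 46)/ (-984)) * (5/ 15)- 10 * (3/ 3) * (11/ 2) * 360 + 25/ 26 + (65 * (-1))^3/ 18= -61884187349/ 1765296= -35055.98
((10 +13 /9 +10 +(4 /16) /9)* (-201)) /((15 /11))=-569701 /180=-3165.01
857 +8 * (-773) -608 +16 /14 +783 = -36056 /7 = -5150.86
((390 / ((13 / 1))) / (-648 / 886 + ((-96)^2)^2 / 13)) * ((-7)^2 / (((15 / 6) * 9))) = 282191 / 28219536297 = 0.00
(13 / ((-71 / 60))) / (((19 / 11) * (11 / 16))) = -12480 / 1349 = -9.25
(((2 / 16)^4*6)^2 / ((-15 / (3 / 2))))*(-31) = 279 / 41943040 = 0.00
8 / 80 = 1 / 10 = 0.10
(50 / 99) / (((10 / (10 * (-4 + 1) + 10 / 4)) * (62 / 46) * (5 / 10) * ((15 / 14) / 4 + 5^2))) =-0.08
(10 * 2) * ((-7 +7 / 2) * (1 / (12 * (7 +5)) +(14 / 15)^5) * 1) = -60826913 / 1215000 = -50.06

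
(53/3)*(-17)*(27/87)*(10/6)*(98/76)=-220745/1102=-200.31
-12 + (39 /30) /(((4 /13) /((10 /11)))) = -359 /44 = -8.16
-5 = -5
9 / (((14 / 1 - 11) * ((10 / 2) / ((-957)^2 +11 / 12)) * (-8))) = -10990199 / 160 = -68688.74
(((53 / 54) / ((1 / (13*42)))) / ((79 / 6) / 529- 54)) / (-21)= 728962 / 1541853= 0.47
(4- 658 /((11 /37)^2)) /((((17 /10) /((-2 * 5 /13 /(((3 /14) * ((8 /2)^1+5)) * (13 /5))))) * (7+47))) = 12.43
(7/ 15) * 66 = 154/ 5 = 30.80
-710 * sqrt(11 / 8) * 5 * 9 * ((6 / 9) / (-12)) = 1775 * sqrt(22) / 4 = 2081.37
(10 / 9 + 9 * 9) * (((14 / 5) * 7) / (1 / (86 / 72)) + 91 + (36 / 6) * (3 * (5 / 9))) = 10215.53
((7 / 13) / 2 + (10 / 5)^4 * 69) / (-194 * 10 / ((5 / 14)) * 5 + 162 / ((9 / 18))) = -0.04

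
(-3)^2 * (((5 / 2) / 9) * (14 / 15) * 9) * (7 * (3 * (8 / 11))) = 3528 / 11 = 320.73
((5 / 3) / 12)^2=25 / 1296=0.02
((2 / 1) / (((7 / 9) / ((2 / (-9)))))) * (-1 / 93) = 4 / 651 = 0.01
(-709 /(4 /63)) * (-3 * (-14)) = -938007 /2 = -469003.50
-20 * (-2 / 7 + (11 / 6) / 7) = 10 / 21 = 0.48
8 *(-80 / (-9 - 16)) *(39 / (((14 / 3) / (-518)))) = -554112 / 5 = -110822.40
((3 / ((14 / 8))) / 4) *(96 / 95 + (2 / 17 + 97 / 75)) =58661 / 56525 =1.04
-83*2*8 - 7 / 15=-19927 / 15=-1328.47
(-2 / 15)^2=4 / 225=0.02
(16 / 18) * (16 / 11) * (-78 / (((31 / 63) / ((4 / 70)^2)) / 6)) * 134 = -538.06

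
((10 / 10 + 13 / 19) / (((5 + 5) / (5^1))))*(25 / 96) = 25 / 114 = 0.22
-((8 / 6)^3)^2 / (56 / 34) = -17408 / 5103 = -3.41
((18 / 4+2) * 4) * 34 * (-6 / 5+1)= -884 / 5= -176.80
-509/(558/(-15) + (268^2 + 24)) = -2545/359054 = -0.01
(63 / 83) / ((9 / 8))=56 / 83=0.67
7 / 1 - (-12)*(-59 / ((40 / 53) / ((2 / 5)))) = -9206 / 25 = -368.24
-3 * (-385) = 1155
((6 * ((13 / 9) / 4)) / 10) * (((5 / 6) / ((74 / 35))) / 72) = 455 / 383616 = 0.00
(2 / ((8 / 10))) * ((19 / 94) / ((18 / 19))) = 1805 / 3384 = 0.53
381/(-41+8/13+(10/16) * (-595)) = -39624/42875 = -0.92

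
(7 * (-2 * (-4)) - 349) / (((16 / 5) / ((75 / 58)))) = -109875 / 928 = -118.40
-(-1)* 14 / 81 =14 / 81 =0.17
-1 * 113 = -113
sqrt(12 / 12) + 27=28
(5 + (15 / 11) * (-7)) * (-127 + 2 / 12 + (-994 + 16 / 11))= 1846975 / 363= 5088.09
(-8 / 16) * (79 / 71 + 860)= -61139 / 142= -430.56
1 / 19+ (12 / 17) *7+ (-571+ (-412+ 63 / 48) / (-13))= -35904127 / 67184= -534.41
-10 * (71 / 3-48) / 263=0.93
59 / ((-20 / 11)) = -649 / 20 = -32.45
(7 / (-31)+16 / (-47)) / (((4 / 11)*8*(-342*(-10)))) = -605 / 10630272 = -0.00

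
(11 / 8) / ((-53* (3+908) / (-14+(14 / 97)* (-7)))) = 2002 / 4683451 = 0.00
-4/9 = -0.44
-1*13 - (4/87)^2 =-98413/7569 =-13.00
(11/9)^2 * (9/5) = 121/45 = 2.69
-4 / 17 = -0.24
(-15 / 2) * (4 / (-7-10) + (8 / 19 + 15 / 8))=-79875 / 5168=-15.46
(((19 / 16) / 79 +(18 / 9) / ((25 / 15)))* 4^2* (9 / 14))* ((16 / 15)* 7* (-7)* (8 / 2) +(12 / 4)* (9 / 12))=-40838019 / 15800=-2584.68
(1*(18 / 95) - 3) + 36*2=6573 / 95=69.19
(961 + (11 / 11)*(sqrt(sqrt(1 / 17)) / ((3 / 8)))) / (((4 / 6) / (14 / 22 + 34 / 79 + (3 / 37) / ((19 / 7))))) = 2679720*17^(3 / 4) / 10385419 + 965704095 / 610907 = 1582.93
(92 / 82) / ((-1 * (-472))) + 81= 81.00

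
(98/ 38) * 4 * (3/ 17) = 588/ 323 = 1.82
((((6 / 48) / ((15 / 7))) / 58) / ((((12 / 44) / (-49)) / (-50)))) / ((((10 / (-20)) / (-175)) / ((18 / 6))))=9486.71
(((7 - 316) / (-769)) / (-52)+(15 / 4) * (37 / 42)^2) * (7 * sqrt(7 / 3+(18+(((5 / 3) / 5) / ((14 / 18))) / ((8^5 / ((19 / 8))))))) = 68247773 * sqrt(2350648839) / 36115881984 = 91.62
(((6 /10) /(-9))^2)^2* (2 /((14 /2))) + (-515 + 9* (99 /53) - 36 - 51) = -10990940519 /18781875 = -585.19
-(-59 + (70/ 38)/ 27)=30232/ 513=58.93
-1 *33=-33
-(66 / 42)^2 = -2.47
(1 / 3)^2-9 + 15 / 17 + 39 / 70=-79783 / 10710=-7.45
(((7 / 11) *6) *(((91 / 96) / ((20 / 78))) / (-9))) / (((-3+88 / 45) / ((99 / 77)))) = 31941 / 16544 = 1.93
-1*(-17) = 17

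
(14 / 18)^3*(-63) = -2401 / 81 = -29.64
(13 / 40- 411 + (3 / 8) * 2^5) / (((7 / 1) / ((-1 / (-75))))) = -15947 / 21000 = -0.76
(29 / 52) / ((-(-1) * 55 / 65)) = 29 / 44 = 0.66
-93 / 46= -2.02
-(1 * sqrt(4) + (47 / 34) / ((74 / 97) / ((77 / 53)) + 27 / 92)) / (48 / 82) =-60257249 / 9562279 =-6.30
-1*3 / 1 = -3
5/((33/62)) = 310/33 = 9.39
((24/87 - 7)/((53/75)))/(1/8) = -117000/1537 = -76.12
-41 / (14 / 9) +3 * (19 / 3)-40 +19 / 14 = -46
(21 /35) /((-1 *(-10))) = 3 /50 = 0.06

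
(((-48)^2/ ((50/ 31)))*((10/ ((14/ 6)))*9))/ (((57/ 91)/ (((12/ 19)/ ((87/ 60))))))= 401117184/ 10469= 38314.76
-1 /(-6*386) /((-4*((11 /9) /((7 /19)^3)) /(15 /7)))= -2205 /232986512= -0.00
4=4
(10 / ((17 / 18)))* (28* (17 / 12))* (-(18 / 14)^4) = -393660 / 343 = -1147.70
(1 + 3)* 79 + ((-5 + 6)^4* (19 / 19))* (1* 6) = 322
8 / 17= 0.47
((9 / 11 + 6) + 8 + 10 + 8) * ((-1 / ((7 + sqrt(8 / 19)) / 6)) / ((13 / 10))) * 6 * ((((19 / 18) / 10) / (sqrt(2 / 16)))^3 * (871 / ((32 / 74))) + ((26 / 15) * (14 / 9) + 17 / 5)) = -816387172993 * sqrt(2) / 164478600 - 316117592 / 395967 + 4753648 * sqrt(38) / 395967 + 6138249421 * sqrt(19) / 41119650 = -7093.08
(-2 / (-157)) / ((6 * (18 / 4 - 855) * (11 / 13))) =-0.00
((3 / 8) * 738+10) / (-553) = -1147 / 2212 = -0.52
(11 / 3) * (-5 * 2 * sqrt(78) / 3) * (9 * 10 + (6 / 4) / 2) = -6655 * sqrt(78) / 6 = -9795.89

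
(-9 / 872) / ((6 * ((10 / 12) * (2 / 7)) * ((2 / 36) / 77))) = -43659 / 4360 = -10.01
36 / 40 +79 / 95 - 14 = -2331 / 190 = -12.27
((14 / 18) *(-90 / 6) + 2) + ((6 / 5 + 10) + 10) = 173 / 15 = 11.53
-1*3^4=-81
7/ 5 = 1.40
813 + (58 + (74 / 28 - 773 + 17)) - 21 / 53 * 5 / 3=86801 / 742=116.98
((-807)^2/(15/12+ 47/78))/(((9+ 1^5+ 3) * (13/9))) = 18721.03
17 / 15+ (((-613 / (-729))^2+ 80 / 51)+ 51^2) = 117647628133 / 45172485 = 2604.41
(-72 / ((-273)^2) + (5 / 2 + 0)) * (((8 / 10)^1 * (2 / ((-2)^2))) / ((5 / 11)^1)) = 455279 / 207025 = 2.20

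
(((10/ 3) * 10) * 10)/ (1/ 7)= 2333.33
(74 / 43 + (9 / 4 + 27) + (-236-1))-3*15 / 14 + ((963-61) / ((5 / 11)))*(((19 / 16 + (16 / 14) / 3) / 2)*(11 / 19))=949434371 / 1372560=691.73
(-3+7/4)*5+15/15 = -21/4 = -5.25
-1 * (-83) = 83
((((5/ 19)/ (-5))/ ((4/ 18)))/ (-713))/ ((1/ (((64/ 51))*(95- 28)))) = 6432/ 230299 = 0.03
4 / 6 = 2 / 3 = 0.67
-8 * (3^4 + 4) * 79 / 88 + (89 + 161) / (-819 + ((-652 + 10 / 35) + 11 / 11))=-34551585 / 56584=-610.62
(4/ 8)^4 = 1/ 16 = 0.06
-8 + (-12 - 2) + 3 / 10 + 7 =-147 / 10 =-14.70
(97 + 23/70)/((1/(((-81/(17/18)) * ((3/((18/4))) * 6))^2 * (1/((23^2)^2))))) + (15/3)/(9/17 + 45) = 89918284473119/2190877987410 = 41.04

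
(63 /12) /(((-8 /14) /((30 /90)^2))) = -49 /48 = -1.02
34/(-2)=-17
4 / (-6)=-2 / 3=-0.67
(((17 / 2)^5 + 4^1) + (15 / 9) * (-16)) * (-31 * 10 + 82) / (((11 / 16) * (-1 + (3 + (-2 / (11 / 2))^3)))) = -9787751105 / 1299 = -7534835.34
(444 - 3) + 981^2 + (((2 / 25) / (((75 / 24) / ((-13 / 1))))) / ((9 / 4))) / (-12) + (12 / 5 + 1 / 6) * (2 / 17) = 276203913911 / 286875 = 962802.31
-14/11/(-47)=14/517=0.03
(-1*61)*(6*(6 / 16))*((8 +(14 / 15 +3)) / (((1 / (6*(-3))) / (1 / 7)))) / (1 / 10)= 294813 / 7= 42116.14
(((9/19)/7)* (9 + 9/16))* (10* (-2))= -6885/532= -12.94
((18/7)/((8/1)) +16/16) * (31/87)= 1147/2436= 0.47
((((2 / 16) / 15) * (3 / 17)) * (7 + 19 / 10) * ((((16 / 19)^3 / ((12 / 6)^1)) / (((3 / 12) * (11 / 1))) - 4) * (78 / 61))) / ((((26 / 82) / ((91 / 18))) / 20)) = -8124487553 / 391203065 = -20.77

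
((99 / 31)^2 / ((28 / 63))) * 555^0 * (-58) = -2558061 / 1922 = -1330.94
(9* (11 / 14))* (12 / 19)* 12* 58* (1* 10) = 4134240 / 133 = 31084.51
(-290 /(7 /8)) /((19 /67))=-155440 /133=-1168.72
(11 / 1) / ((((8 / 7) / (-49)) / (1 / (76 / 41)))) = -154693 / 608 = -254.43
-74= -74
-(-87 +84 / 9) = 233 / 3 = 77.67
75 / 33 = 25 / 11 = 2.27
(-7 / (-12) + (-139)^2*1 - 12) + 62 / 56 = 811049 / 42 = 19310.69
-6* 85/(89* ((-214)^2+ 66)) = -255/2040859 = -0.00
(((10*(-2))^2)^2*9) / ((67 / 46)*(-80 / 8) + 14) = -33120000 / 13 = -2547692.31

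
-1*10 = -10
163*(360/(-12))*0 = 0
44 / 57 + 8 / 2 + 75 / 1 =4547 / 57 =79.77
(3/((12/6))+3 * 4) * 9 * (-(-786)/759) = 31833/253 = 125.82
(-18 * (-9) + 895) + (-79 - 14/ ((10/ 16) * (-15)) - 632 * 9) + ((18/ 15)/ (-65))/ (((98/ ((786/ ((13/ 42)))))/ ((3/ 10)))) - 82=-2125252186/ 443625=-4790.65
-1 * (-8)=8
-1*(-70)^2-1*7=-4907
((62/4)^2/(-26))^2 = 923521/10816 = 85.38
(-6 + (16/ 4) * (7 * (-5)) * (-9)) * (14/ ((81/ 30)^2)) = 585200/ 243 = 2408.23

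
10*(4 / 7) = 40 / 7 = 5.71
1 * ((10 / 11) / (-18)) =-5 / 99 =-0.05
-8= -8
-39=-39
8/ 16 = 1/ 2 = 0.50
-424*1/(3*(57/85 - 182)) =36040/46239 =0.78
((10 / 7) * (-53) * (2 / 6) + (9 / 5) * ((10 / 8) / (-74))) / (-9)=157069 / 55944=2.81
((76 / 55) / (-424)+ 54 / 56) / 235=78439 / 19180700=0.00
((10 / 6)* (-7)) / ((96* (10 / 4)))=-7 / 144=-0.05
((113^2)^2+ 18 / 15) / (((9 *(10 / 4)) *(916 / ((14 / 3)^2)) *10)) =39946603739 / 2318625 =17228.57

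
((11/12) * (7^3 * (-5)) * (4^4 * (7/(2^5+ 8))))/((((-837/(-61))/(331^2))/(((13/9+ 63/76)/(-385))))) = 3320683.65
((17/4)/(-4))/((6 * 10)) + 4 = 3823/960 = 3.98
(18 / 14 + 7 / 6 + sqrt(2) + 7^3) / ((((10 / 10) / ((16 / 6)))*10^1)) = 4*sqrt(2) / 15 + 29018 / 315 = 92.50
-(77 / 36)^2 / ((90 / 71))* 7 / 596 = -0.04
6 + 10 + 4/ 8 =33/ 2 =16.50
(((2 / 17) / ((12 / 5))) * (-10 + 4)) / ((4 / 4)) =-5 / 17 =-0.29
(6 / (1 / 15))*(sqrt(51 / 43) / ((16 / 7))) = 315*sqrt(2193) / 344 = 42.88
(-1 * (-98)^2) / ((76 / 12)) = -28812 / 19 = -1516.42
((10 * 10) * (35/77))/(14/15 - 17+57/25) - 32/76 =-401746/108053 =-3.72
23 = 23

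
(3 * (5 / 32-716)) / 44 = -68721 / 1408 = -48.81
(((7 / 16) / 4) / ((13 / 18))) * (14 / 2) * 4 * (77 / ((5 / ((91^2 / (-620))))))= -21630609 / 24800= -872.20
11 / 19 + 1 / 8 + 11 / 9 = 2635 / 1368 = 1.93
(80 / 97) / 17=80 / 1649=0.05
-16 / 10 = -8 / 5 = -1.60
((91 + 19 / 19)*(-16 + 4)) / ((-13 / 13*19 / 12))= 13248 / 19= 697.26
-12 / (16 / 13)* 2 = -39 / 2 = -19.50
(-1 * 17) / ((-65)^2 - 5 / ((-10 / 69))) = -0.00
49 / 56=7 / 8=0.88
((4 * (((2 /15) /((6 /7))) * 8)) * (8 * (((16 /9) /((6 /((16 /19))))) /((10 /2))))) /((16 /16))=229376 /115425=1.99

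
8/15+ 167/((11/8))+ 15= 22603/165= 136.99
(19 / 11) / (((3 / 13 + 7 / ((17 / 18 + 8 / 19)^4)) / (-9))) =-35244043633461 / 5087943555563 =-6.93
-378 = -378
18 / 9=2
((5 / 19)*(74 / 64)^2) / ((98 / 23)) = 157435 / 1906688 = 0.08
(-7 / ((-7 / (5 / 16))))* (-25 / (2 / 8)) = -125 / 4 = -31.25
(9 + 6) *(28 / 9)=140 / 3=46.67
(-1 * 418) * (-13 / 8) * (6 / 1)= 8151 / 2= 4075.50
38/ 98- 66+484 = 20501/ 49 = 418.39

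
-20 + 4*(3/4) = -17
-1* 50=-50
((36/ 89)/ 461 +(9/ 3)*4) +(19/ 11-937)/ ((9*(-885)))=43562330512/ 3594755835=12.12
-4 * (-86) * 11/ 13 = 3784/ 13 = 291.08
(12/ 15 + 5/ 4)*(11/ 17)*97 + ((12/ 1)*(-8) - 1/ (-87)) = 32.68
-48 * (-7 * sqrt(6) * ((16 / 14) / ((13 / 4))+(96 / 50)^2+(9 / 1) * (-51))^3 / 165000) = -34651294164222160257362 * sqrt(6) / 180691986083984375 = -469738.54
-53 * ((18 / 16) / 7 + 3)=-9381 / 56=-167.52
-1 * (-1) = 1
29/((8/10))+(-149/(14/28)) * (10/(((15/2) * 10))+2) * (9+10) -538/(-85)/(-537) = -146583685/12172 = -12042.70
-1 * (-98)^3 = 941192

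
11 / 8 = 1.38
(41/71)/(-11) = -41/781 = -0.05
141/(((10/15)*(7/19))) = 8037/14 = 574.07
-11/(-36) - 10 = -349/36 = -9.69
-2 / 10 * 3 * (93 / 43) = -279 / 215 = -1.30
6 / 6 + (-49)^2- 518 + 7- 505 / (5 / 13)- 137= 441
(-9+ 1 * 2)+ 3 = -4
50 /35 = 10 /7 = 1.43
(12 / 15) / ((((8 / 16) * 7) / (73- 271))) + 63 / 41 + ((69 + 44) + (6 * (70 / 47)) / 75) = 4680588 / 67445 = 69.40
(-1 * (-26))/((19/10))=260/19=13.68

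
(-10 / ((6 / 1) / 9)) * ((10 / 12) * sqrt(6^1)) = -25 * sqrt(6) / 2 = -30.62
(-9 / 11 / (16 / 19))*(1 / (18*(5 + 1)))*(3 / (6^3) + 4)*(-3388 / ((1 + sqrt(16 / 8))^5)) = -17335087 / 3456 + 12261403*sqrt(2) / 3456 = 1.49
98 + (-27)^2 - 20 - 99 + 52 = 760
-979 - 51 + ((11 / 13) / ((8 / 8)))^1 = -13379 / 13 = -1029.15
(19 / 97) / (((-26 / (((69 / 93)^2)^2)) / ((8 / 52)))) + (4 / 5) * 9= 544987486213 / 75696398765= 7.20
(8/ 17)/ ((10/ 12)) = 48/ 85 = 0.56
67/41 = 1.63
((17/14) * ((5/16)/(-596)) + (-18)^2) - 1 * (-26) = 46726315/133504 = 350.00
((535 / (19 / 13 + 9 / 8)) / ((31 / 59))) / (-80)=-82069 / 16678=-4.92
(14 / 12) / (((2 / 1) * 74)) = 7 / 888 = 0.01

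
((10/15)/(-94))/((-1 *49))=1/6909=0.00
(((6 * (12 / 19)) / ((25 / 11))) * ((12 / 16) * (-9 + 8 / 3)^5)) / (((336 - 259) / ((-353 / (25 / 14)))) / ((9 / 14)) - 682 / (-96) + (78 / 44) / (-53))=-9440615880608 / 4789618825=-1971.06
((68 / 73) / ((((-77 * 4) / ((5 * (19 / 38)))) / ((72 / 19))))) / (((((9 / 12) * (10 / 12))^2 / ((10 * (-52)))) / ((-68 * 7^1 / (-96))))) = 2885376 / 15257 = 189.12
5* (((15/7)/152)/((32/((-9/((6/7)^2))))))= -525/19456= -0.03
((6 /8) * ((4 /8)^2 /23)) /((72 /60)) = 5 /736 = 0.01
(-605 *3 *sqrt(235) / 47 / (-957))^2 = 0.38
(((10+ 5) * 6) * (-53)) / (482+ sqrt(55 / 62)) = -142546680 / 14404033+ 4770 * sqrt(3410) / 14404033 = -9.88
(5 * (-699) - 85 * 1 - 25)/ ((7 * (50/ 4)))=-206/ 5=-41.20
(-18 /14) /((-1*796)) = 9 /5572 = 0.00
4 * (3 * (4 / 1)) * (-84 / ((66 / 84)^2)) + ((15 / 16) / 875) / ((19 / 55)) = -8408490087 / 1287440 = -6531.17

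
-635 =-635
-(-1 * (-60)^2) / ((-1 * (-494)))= 1800 / 247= 7.29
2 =2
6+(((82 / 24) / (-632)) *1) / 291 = 13241623 / 2206944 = 6.00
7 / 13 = 0.54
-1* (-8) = 8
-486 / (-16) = 243 / 8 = 30.38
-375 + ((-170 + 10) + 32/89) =-47583/89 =-534.64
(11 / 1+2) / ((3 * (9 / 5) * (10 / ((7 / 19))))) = 91 / 1026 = 0.09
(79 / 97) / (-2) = -79 / 194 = -0.41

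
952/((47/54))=51408/47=1093.79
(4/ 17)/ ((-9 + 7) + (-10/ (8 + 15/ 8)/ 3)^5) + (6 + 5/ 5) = 6.88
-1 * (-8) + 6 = 14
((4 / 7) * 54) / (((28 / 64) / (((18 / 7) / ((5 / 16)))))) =995328 / 1715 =580.37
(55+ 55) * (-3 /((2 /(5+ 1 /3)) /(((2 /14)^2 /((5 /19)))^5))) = -0.00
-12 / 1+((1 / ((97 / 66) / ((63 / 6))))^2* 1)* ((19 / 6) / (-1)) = -3267393 / 18818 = -173.63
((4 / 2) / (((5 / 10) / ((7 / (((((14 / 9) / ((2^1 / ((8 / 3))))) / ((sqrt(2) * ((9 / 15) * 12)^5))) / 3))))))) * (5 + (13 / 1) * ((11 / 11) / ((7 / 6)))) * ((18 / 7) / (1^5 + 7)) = 622627772544 * sqrt(2) / 153125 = 5750391.12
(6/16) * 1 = 3/8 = 0.38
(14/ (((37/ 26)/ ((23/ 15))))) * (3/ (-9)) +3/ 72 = -66421/ 13320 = -4.99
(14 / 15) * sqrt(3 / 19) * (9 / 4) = 21 * sqrt(57) / 190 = 0.83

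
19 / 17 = 1.12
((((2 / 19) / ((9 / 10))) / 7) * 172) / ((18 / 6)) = 3440 / 3591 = 0.96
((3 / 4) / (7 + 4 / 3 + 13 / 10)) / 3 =15 / 578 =0.03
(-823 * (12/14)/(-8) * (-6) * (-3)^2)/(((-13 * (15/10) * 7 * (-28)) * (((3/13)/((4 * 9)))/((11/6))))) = -244431/686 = -356.31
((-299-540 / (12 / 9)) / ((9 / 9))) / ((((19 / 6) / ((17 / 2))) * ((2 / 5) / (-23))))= 2064480 / 19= 108656.84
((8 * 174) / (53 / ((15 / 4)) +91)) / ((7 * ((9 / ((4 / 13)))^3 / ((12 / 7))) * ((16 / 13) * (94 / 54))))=37120 / 613779439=0.00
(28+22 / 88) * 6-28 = 283 / 2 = 141.50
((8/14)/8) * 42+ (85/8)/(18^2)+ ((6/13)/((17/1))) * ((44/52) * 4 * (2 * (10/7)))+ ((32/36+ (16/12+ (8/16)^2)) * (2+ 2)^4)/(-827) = 2.53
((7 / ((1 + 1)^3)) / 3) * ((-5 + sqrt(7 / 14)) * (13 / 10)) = -91 / 48 + 91 * sqrt(2) / 480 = -1.63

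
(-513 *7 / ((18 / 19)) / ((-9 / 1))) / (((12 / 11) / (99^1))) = 305767 / 8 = 38220.88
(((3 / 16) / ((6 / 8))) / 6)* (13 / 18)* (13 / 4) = 169 / 1728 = 0.10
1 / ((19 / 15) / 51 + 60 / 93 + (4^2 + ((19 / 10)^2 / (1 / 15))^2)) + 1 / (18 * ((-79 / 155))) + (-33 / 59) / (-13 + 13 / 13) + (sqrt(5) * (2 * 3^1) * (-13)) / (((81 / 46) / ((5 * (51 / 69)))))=-4420 * sqrt(5) / 27 -58251931518043 / 938758019971212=-366.11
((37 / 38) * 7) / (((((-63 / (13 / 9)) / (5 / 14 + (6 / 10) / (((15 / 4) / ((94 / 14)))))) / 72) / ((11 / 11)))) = -160654 / 9975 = -16.11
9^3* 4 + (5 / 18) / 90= 944785 / 324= 2916.00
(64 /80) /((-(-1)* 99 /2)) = 8 /495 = 0.02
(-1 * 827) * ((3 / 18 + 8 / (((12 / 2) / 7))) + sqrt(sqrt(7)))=-15713 / 2 - 827 * 7^(1 / 4)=-9201.68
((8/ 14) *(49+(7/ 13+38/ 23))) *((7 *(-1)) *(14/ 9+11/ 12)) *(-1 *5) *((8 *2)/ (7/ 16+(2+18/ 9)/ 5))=2906099200/ 88803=32725.24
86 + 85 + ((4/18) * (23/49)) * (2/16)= 301667/1764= 171.01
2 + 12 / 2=8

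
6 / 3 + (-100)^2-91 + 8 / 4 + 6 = 9919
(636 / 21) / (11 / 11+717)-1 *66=-165752 / 2513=-65.96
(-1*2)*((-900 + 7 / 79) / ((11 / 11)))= 142186 / 79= 1799.82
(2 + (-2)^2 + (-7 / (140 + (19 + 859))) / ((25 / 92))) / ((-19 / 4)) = -304112 / 241775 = -1.26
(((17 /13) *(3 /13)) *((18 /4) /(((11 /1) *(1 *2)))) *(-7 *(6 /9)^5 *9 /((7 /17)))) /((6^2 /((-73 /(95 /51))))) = 717298 /529815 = 1.35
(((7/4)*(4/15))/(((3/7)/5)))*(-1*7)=-343/9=-38.11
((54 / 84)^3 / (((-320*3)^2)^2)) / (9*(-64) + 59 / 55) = -99 / 181965735067648000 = -0.00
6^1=6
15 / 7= 2.14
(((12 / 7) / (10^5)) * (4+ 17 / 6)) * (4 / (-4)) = -41 / 350000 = -0.00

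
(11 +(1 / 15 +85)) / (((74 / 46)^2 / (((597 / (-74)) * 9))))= -1365259599 / 506530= -2695.32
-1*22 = -22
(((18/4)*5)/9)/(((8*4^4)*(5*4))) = 1/16384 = 0.00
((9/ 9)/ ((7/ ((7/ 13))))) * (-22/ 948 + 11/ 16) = 2519/ 49296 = 0.05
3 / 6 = 1 / 2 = 0.50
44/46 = 22/23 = 0.96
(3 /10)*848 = 1272 /5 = 254.40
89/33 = 2.70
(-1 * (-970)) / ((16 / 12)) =1455 / 2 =727.50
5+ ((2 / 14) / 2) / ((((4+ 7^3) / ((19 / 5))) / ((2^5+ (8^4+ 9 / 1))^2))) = 46471723 / 3470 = 13392.43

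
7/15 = 0.47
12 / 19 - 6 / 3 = -26 / 19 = -1.37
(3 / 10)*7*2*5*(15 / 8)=315 / 8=39.38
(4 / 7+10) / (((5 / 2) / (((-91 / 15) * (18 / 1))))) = -11544 / 25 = -461.76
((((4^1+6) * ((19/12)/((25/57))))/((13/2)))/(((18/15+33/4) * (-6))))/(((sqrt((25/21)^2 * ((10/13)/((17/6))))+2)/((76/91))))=-0.03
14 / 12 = 7 / 6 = 1.17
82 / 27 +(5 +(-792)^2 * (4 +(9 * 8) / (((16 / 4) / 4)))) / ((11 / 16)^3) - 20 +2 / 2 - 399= 5272134542324 / 35937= 146704915.33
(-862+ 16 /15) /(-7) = 122.99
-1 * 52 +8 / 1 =-44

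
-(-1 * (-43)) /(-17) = 43 /17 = 2.53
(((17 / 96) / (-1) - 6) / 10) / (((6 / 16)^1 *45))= -593 / 16200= -0.04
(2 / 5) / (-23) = -2 / 115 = -0.02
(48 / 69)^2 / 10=128 / 2645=0.05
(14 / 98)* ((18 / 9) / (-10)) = -1 / 35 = -0.03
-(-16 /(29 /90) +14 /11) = 15434 /319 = 48.38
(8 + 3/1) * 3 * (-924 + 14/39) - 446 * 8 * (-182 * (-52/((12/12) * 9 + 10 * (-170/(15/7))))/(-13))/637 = -38624942/1267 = -30485.35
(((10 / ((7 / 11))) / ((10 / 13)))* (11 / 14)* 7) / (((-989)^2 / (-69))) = -4719 / 595378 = -0.01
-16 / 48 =-1 / 3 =-0.33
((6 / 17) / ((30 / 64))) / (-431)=-64 / 36635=-0.00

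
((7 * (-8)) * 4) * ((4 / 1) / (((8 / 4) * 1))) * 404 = -180992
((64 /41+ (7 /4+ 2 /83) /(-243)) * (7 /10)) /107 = 7194761 /707851224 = 0.01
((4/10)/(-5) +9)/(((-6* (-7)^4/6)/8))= -1784/60025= -0.03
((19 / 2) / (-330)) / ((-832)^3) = 19 / 380114042880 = 0.00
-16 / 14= -8 / 7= -1.14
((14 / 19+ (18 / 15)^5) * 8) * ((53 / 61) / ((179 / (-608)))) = -2598190592 / 34121875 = -76.14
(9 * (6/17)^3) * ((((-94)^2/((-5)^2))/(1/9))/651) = 51531552/26653025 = 1.93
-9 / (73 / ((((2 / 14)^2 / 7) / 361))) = -9 / 9039079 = -0.00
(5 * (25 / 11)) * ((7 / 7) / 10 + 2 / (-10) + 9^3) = 182225 / 22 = 8282.95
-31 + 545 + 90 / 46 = 11867 / 23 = 515.96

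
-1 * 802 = -802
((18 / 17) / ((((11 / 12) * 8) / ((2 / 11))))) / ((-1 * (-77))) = 54 / 158389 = 0.00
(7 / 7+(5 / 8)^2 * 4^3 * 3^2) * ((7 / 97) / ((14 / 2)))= 226 / 97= 2.33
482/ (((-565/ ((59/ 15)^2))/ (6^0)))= -1677842/ 127125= -13.20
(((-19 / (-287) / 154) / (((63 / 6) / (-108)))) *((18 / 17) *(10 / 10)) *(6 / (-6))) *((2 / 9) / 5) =2736 / 13148905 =0.00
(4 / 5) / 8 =1 / 10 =0.10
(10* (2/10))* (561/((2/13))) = 7293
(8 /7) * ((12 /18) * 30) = 160 /7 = 22.86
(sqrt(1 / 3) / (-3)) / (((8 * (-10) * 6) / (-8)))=-sqrt(3) / 540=-0.00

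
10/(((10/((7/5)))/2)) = 14/5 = 2.80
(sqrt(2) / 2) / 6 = sqrt(2) / 12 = 0.12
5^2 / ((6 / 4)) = 50 / 3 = 16.67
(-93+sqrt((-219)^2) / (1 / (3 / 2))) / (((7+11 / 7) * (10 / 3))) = 3297 / 400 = 8.24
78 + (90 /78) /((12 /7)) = 4091 /52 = 78.67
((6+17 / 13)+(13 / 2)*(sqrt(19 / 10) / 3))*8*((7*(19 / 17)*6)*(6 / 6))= 6916*sqrt(190) / 85+606480 / 221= 3865.79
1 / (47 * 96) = 1 / 4512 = 0.00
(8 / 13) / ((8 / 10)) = 10 / 13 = 0.77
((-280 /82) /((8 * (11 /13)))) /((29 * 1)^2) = -455 /758582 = -0.00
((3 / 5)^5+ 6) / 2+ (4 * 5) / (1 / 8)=1018993 / 6250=163.04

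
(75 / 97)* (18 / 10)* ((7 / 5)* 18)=3402 / 97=35.07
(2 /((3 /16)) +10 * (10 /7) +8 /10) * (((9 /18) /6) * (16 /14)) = 5408 /2205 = 2.45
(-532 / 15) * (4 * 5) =-709.33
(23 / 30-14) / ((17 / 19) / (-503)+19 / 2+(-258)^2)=-3794129 / 19087287675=-0.00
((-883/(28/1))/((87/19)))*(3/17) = -16777/13804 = -1.22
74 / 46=37 / 23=1.61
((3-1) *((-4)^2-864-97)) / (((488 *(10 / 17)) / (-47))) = 151011 / 488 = 309.45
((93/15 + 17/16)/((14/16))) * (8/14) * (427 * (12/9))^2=69180832/45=1537351.82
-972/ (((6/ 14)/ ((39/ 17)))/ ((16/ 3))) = -471744/ 17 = -27749.65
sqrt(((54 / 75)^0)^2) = 1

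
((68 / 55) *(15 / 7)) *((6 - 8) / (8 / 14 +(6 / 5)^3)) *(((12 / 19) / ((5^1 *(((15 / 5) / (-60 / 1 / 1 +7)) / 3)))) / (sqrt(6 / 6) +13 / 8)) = 4324800 / 735889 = 5.88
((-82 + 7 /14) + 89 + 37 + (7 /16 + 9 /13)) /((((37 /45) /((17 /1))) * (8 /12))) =21781845 /15392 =1415.14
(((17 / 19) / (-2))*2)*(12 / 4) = -2.68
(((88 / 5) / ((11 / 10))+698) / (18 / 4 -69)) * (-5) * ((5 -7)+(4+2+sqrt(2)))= 2380 * sqrt(2) / 43+9520 / 43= 299.67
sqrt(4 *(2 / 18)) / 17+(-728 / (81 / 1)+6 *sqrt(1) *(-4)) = -45370 / 1377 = -32.95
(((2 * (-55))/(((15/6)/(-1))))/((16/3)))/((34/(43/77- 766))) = -10401/56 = -185.73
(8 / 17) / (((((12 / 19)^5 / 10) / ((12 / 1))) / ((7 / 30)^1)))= 131.12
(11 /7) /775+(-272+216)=-303789 /5425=-56.00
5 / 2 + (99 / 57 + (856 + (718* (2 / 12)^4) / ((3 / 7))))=31821455 / 36936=861.53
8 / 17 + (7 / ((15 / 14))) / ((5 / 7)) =9.62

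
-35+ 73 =38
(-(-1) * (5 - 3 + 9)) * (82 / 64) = 14.09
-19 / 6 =-3.17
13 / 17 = 0.76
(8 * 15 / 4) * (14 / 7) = 60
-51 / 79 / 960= -17 / 25280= -0.00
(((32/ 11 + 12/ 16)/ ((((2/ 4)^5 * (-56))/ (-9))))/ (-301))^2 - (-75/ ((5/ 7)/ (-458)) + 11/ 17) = -8962473160628/ 186366257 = -48090.64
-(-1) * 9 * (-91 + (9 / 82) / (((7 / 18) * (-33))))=-2585826 / 3157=-819.08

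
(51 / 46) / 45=17 / 690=0.02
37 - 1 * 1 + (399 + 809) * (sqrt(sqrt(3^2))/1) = 36 + 1208 * sqrt(3) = 2128.32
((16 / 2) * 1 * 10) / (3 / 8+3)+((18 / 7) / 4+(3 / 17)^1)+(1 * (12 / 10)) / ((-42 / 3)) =785171 / 32130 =24.44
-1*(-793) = 793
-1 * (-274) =274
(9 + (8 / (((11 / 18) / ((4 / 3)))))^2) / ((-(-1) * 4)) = 37953 / 484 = 78.42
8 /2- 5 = -1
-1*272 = -272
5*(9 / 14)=45 / 14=3.21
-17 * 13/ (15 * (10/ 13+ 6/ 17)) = -48841/ 3720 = -13.13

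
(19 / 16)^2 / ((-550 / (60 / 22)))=-1083 / 154880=-0.01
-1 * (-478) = 478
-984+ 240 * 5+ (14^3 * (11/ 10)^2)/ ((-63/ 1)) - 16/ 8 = 161.30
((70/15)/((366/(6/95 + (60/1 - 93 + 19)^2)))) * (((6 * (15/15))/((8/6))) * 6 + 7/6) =11017279/156465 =70.41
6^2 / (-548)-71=-9736 / 137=-71.07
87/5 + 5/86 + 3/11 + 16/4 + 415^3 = 338069166537/4730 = 71473396.73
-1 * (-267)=267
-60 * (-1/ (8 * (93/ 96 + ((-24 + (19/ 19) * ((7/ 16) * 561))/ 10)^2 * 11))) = 192000/ 138106139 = 0.00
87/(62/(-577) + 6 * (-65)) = -50199/225092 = -0.22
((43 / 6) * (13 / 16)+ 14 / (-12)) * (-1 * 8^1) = -37.25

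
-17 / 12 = -1.42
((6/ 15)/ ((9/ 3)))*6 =4/ 5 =0.80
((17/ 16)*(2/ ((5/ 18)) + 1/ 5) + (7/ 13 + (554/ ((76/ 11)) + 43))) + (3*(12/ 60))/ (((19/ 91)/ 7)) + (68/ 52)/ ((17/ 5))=158169/ 1040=152.09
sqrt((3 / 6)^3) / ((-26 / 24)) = -3 * sqrt(2) / 13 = -0.33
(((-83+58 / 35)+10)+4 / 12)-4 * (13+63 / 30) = -13798 / 105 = -131.41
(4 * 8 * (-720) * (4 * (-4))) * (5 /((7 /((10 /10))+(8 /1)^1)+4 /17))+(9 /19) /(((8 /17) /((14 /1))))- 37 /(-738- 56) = 945532004387 /7814548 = 120996.38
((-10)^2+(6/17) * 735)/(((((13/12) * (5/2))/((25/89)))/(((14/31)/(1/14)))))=11054400/46903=235.69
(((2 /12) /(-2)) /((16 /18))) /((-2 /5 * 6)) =5 /128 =0.04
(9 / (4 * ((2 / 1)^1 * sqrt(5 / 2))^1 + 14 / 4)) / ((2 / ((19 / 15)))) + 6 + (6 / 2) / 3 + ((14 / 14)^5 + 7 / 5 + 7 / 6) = 152 * sqrt(10) / 985 + 61651 / 5910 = 10.92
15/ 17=0.88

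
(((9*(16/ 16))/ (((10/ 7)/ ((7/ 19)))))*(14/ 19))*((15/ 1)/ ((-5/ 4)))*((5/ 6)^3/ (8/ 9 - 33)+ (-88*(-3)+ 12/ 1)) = -5909169357/ 1043290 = -5663.98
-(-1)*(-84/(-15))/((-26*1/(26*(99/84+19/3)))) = -631/15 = -42.07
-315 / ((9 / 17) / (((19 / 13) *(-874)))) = 760043.85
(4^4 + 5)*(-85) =-22185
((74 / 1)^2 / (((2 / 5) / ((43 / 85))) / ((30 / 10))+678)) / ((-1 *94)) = -0.09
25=25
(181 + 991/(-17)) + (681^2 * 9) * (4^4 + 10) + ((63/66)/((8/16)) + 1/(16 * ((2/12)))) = 1660924962649/1496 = 1110243958.99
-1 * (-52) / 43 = 52 / 43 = 1.21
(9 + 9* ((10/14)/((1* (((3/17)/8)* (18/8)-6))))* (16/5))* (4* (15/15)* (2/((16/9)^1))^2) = 3391065/120848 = 28.06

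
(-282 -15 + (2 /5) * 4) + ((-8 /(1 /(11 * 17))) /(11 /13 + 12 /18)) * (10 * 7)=-20507543 /295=-69517.09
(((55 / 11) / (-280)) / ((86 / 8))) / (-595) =1 / 358190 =0.00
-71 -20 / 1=-91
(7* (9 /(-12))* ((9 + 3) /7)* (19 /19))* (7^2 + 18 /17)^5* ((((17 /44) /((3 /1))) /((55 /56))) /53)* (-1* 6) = 112473016041771252 /2678100865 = 41997303.95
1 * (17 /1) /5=17 /5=3.40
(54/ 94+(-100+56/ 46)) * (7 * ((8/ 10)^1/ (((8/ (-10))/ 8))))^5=58467337535488/ 1081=54086343696.10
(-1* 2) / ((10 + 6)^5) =-1 / 524288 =-0.00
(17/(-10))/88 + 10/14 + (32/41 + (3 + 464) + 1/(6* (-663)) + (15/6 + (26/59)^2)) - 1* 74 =694511045611949/1748651945040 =397.17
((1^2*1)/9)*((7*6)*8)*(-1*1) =-112/3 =-37.33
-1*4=-4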